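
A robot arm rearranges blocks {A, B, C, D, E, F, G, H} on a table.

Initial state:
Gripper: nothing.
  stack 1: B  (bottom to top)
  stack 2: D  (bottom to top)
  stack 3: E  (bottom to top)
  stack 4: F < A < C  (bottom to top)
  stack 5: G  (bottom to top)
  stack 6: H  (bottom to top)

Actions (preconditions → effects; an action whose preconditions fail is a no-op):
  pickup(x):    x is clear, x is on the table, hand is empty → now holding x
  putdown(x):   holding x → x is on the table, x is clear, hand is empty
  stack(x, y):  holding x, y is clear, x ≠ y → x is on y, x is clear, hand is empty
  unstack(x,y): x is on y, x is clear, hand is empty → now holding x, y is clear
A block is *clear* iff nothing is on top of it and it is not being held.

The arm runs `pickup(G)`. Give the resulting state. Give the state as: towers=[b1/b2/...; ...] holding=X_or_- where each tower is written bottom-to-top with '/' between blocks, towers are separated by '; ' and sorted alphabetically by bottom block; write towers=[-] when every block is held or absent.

before: towers=[B; D; E; F/A/C; G; H] holding=-
pre[pickup(G)]: clear(G) ok, ontable(G) ok, handempty ok
all met → apply pickup(G)
after:  towers=[B; D; E; F/A/C; H] holding=G

towers=[B; D; E; F/A/C; H] holding=G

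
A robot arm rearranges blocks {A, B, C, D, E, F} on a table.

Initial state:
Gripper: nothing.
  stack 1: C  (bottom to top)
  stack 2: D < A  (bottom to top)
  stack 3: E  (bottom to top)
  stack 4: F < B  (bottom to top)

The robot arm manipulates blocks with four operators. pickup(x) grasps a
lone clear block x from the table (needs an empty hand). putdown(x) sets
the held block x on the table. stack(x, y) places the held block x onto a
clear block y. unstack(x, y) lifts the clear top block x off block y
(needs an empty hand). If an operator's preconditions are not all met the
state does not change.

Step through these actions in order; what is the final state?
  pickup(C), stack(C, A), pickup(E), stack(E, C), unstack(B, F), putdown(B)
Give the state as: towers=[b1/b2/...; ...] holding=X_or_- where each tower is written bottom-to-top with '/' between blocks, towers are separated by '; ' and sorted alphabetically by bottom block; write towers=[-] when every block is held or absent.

step 1 (pickup(C)): towers=[D/A; E; F/B] holding=C
step 2 (stack(C, A)): towers=[D/A/C; E; F/B] holding=-
step 3 (pickup(E)): towers=[D/A/C; F/B] holding=E
step 4 (stack(E, C)): towers=[D/A/C/E; F/B] holding=-
step 5 (unstack(B, F)): towers=[D/A/C/E; F] holding=B
step 6 (putdown(B)): towers=[B; D/A/C/E; F] holding=-

towers=[B; D/A/C/E; F] holding=-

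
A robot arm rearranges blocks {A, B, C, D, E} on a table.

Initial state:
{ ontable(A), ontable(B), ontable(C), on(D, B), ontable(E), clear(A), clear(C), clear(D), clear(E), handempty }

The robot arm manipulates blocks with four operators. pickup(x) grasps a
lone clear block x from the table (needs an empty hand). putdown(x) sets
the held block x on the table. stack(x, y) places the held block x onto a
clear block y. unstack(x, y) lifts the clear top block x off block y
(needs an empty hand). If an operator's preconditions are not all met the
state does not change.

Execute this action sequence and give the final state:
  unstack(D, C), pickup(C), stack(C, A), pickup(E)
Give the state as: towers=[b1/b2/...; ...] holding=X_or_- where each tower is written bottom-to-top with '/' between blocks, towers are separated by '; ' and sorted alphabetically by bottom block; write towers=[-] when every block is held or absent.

step 1 (unstack(D, C)) [no-op]: towers=[A; B/D; C; E] holding=-
step 2 (pickup(C)): towers=[A; B/D; E] holding=C
step 3 (stack(C, A)): towers=[A/C; B/D; E] holding=-
step 4 (pickup(E)): towers=[A/C; B/D] holding=E

towers=[A/C; B/D] holding=E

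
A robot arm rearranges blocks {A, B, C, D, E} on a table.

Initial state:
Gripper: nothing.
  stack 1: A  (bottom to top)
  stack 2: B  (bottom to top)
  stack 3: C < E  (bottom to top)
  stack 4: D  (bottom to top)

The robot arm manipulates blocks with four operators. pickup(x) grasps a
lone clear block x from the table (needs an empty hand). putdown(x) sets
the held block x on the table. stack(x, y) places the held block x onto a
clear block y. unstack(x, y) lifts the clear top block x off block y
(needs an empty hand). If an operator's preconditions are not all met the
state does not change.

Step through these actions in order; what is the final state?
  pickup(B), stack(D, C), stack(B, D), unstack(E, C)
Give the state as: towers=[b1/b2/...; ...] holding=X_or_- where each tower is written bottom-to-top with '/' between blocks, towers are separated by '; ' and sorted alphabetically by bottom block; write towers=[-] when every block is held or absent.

towers=[A; C; D/B] holding=E

step 1 (pickup(B)): towers=[A; C/E; D] holding=B
step 2 (stack(D, C)) [no-op]: towers=[A; C/E; D] holding=B
step 3 (stack(B, D)): towers=[A; C/E; D/B] holding=-
step 4 (unstack(E, C)): towers=[A; C; D/B] holding=E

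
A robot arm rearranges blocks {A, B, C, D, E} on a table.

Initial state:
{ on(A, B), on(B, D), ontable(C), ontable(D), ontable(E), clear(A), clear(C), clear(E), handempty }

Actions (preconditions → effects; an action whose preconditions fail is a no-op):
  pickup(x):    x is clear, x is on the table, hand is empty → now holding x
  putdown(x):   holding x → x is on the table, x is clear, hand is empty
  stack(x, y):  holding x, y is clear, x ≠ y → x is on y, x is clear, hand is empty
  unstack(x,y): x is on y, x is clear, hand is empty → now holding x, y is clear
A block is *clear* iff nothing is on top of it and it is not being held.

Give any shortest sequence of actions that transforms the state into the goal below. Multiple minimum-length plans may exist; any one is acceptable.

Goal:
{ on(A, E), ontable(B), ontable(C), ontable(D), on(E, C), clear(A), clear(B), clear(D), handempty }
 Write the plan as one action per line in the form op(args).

step 1 (pickup(E)): towers=[C; D/B/A] holding=E
step 2 (stack(E, C)): towers=[C/E; D/B/A] holding=-
step 3 (unstack(A, B)): towers=[C/E; D/B] holding=A
step 4 (stack(A, E)): towers=[C/E/A; D/B] holding=-
step 5 (unstack(B, D)): towers=[C/E/A; D] holding=B
step 6 (putdown(B)): towers=[B; C/E/A; D] holding=-
goal check: towers=[B; C/E/A; D] holding=- — reached (length 6, optimal by BFS)

pickup(E)
stack(E, C)
unstack(A, B)
stack(A, E)
unstack(B, D)
putdown(B)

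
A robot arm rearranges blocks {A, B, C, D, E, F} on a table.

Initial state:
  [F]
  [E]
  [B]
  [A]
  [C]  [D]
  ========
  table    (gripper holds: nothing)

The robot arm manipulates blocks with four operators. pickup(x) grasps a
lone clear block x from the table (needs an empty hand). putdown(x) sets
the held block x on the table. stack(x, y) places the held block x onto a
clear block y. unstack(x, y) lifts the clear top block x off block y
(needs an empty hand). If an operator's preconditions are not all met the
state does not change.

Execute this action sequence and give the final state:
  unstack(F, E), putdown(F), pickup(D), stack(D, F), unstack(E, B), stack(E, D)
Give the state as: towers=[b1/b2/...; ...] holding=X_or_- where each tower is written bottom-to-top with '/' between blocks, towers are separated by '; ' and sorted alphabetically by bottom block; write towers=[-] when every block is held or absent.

towers=[C/A/B; F/D/E] holding=-

step 1 (unstack(F, E)): towers=[C/A/B/E; D] holding=F
step 2 (putdown(F)): towers=[C/A/B/E; D; F] holding=-
step 3 (pickup(D)): towers=[C/A/B/E; F] holding=D
step 4 (stack(D, F)): towers=[C/A/B/E; F/D] holding=-
step 5 (unstack(E, B)): towers=[C/A/B; F/D] holding=E
step 6 (stack(E, D)): towers=[C/A/B; F/D/E] holding=-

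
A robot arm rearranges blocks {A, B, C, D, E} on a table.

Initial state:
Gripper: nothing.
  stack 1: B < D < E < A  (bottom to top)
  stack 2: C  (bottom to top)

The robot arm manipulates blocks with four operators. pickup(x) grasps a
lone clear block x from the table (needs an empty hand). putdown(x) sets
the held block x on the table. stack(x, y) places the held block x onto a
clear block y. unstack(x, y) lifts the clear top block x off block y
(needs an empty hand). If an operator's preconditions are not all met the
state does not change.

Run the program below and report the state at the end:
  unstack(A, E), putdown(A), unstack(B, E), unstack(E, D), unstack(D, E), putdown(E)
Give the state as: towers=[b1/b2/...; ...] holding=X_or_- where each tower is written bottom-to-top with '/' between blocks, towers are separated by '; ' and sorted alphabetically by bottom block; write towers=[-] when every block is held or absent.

step 1 (unstack(A, E)): towers=[B/D/E; C] holding=A
step 2 (putdown(A)): towers=[A; B/D/E; C] holding=-
step 3 (unstack(B, E)) [no-op]: towers=[A; B/D/E; C] holding=-
step 4 (unstack(E, D)): towers=[A; B/D; C] holding=E
step 5 (unstack(D, E)) [no-op]: towers=[A; B/D; C] holding=E
step 6 (putdown(E)): towers=[A; B/D; C; E] holding=-

towers=[A; B/D; C; E] holding=-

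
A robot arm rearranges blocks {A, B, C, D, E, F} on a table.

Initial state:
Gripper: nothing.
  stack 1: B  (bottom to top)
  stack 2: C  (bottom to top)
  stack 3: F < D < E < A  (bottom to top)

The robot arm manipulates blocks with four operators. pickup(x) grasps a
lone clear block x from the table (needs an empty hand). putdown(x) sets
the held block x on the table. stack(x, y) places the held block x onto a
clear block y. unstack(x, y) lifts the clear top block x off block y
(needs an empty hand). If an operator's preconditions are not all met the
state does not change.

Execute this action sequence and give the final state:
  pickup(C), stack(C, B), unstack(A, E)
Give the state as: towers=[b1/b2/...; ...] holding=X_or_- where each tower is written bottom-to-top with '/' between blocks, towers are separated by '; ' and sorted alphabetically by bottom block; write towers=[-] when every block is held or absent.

step 1 (pickup(C)): towers=[B; F/D/E/A] holding=C
step 2 (stack(C, B)): towers=[B/C; F/D/E/A] holding=-
step 3 (unstack(A, E)): towers=[B/C; F/D/E] holding=A

towers=[B/C; F/D/E] holding=A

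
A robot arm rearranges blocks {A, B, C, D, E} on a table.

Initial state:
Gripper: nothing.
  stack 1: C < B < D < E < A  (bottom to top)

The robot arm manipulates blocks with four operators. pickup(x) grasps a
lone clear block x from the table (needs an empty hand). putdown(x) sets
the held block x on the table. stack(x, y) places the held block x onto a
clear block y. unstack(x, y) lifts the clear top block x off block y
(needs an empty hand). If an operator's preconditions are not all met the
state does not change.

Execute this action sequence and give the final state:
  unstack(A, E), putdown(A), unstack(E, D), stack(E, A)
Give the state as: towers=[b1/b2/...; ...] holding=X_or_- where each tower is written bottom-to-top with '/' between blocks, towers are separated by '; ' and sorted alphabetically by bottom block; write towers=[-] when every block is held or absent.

step 1 (unstack(A, E)): towers=[C/B/D/E] holding=A
step 2 (putdown(A)): towers=[A; C/B/D/E] holding=-
step 3 (unstack(E, D)): towers=[A; C/B/D] holding=E
step 4 (stack(E, A)): towers=[A/E; C/B/D] holding=-

towers=[A/E; C/B/D] holding=-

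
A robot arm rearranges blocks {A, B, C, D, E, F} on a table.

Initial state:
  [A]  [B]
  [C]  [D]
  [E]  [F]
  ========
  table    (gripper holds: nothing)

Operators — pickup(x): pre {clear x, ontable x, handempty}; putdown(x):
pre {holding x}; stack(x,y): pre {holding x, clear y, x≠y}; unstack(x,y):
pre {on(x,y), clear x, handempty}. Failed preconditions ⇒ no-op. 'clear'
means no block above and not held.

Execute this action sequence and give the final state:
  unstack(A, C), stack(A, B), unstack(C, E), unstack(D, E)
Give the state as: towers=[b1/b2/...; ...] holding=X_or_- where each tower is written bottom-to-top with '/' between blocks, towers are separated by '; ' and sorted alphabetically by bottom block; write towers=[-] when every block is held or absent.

towers=[E; F/D/B/A] holding=C

step 1 (unstack(A, C)): towers=[E/C; F/D/B] holding=A
step 2 (stack(A, B)): towers=[E/C; F/D/B/A] holding=-
step 3 (unstack(C, E)): towers=[E; F/D/B/A] holding=C
step 4 (unstack(D, E)) [no-op]: towers=[E; F/D/B/A] holding=C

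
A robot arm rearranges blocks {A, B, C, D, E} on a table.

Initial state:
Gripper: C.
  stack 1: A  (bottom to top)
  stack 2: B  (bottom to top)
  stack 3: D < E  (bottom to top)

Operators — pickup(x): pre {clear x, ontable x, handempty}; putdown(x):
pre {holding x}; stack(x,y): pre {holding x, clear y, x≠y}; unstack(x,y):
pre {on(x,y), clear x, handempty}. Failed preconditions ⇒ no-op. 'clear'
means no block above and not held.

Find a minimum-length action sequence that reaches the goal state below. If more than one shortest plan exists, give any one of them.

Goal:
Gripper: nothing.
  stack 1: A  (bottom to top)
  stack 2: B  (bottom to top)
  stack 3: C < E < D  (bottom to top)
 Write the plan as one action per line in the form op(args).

putdown(C)
unstack(E, D)
stack(E, C)
pickup(D)
stack(D, E)

step 1 (putdown(C)): towers=[A; B; C; D/E] holding=-
step 2 (unstack(E, D)): towers=[A; B; C; D] holding=E
step 3 (stack(E, C)): towers=[A; B; C/E; D] holding=-
step 4 (pickup(D)): towers=[A; B; C/E] holding=D
step 5 (stack(D, E)): towers=[A; B; C/E/D] holding=-
goal check: towers=[A; B; C/E/D] holding=- — reached (length 5, optimal by BFS)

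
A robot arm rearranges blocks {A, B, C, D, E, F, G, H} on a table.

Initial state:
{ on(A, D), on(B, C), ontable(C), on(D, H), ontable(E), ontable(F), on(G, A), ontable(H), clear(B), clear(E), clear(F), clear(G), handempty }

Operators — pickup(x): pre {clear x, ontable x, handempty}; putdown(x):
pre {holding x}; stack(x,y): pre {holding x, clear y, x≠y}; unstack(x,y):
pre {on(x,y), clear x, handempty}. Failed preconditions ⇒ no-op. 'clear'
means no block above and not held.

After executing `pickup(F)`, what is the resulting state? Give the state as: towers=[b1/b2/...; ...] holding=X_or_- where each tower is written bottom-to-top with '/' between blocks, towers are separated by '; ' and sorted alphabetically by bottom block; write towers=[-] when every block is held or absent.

towers=[C/B; E; H/D/A/G] holding=F

before: towers=[C/B; E; F; H/D/A/G] holding=-
pre[pickup(F)]: clear(F) ✓, ontable(F) ✓, handempty ✓
all met → apply pickup(F)
after:  towers=[C/B; E; H/D/A/G] holding=F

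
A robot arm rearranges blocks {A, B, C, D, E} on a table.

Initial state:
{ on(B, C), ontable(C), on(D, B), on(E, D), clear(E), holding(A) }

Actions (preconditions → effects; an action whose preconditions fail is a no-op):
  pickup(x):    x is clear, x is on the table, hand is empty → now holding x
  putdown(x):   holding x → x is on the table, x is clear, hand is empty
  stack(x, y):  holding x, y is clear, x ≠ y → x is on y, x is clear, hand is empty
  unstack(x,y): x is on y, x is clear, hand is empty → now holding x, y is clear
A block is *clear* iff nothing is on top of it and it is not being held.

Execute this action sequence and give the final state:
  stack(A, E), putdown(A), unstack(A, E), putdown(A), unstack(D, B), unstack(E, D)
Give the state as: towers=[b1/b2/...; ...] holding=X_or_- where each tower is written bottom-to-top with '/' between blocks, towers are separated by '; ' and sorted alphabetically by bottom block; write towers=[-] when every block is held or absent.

step 1 (stack(A, E)): towers=[C/B/D/E/A] holding=-
step 2 (putdown(A)) [no-op]: towers=[C/B/D/E/A] holding=-
step 3 (unstack(A, E)): towers=[C/B/D/E] holding=A
step 4 (putdown(A)): towers=[A; C/B/D/E] holding=-
step 5 (unstack(D, B)) [no-op]: towers=[A; C/B/D/E] holding=-
step 6 (unstack(E, D)): towers=[A; C/B/D] holding=E

towers=[A; C/B/D] holding=E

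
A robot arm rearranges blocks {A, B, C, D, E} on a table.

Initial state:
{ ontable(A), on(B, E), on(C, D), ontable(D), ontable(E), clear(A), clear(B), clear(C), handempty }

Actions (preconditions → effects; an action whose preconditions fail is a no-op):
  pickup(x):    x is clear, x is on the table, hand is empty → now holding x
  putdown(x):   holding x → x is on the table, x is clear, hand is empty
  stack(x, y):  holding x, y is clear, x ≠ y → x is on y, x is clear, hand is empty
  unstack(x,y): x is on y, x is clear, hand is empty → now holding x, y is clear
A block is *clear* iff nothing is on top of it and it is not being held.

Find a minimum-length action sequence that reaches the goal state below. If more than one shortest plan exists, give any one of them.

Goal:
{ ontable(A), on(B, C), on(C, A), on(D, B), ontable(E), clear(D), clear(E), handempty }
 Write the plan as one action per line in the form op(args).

unstack(C, D)
stack(C, A)
unstack(B, E)
stack(B, C)
pickup(D)
stack(D, B)

step 1 (unstack(C, D)): towers=[A; D; E/B] holding=C
step 2 (stack(C, A)): towers=[A/C; D; E/B] holding=-
step 3 (unstack(B, E)): towers=[A/C; D; E] holding=B
step 4 (stack(B, C)): towers=[A/C/B; D; E] holding=-
step 5 (pickup(D)): towers=[A/C/B; E] holding=D
step 6 (stack(D, B)): towers=[A/C/B/D; E] holding=-
goal check: towers=[A/C/B/D; E] holding=- — reached (length 6, optimal by BFS)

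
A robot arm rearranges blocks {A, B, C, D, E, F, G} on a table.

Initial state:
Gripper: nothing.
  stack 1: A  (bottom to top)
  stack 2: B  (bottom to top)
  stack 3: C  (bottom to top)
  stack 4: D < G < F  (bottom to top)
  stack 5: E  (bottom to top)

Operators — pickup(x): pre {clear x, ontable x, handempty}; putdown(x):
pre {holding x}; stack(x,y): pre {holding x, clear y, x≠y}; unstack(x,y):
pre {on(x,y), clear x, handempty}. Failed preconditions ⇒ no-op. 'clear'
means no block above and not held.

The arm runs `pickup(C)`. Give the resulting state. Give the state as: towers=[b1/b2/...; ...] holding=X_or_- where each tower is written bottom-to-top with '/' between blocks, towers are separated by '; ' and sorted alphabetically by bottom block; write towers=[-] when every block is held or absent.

before: towers=[A; B; C; D/G/F; E] holding=-
pre[pickup(C)]: clear(C) yes, ontable(C) yes, handempty yes
all met → apply pickup(C)
after:  towers=[A; B; D/G/F; E] holding=C

towers=[A; B; D/G/F; E] holding=C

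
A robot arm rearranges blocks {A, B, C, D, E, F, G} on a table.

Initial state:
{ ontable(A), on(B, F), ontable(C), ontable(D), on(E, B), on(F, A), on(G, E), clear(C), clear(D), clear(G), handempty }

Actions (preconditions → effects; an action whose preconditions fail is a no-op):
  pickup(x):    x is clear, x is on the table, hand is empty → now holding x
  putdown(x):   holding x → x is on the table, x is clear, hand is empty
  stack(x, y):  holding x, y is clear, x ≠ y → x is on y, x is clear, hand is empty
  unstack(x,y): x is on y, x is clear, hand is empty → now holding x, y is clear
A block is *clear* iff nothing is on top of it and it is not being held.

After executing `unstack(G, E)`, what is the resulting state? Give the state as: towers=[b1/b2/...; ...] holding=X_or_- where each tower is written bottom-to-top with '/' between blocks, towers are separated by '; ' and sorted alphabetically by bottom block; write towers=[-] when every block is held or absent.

before: towers=[A/F/B/E/G; C; D] holding=-
pre[unstack(G, E)]: on(G,E) yes, clear(G) yes, handempty yes
all met → apply unstack(G, E)
after:  towers=[A/F/B/E; C; D] holding=G

towers=[A/F/B/E; C; D] holding=G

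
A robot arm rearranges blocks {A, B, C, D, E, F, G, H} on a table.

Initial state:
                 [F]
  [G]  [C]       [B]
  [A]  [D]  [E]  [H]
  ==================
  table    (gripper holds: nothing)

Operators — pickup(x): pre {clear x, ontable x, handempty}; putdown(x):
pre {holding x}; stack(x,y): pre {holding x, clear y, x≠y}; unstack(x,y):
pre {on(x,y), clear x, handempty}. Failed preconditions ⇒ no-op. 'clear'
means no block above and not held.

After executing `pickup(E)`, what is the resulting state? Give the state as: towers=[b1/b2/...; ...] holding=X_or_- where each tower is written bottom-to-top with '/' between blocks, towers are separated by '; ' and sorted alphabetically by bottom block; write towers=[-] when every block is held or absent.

before: towers=[A/G; D/C; E; H/B/F] holding=-
pre[pickup(E)]: clear(E) yes, ontable(E) yes, handempty yes
all met → apply pickup(E)
after:  towers=[A/G; D/C; H/B/F] holding=E

towers=[A/G; D/C; H/B/F] holding=E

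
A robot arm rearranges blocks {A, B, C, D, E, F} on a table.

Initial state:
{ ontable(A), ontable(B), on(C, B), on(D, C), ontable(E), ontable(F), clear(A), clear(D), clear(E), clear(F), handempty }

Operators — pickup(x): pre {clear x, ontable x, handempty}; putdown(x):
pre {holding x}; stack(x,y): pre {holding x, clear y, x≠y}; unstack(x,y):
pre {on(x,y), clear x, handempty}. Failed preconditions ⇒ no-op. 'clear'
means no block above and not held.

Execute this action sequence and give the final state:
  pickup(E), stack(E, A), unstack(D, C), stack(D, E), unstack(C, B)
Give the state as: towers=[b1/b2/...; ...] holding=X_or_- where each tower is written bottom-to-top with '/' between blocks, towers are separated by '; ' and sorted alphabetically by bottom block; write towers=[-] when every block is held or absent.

step 1 (pickup(E)): towers=[A; B/C/D; F] holding=E
step 2 (stack(E, A)): towers=[A/E; B/C/D; F] holding=-
step 3 (unstack(D, C)): towers=[A/E; B/C; F] holding=D
step 4 (stack(D, E)): towers=[A/E/D; B/C; F] holding=-
step 5 (unstack(C, B)): towers=[A/E/D; B; F] holding=C

towers=[A/E/D; B; F] holding=C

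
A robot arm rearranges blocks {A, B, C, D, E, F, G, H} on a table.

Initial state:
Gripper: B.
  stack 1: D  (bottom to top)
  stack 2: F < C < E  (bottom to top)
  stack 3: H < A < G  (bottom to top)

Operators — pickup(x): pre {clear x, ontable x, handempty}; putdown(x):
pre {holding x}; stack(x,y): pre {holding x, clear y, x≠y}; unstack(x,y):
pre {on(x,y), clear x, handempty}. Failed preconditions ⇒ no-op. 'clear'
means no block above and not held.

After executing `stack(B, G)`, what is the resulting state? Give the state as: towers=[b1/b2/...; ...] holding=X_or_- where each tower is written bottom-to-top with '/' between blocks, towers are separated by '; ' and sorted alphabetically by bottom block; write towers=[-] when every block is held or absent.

before: towers=[D; F/C/E; H/A/G] holding=B
pre[stack(B, G)]: holding(B) ok, clear(G) ok, B≠G ok
all met → apply stack(B, G)
after:  towers=[D; F/C/E; H/A/G/B] holding=-

towers=[D; F/C/E; H/A/G/B] holding=-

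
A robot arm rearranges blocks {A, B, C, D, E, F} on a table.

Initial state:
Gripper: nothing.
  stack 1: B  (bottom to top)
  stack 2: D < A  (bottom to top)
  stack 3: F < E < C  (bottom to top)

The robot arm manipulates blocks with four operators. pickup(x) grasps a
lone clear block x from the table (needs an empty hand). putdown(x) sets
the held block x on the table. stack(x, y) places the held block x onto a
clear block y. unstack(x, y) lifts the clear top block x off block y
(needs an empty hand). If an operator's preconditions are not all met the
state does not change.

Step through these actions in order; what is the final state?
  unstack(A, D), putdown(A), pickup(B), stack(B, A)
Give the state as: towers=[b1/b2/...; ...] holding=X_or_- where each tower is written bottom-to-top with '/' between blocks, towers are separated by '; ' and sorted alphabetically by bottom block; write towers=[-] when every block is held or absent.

towers=[A/B; D; F/E/C] holding=-

step 1 (unstack(A, D)): towers=[B; D; F/E/C] holding=A
step 2 (putdown(A)): towers=[A; B; D; F/E/C] holding=-
step 3 (pickup(B)): towers=[A; D; F/E/C] holding=B
step 4 (stack(B, A)): towers=[A/B; D; F/E/C] holding=-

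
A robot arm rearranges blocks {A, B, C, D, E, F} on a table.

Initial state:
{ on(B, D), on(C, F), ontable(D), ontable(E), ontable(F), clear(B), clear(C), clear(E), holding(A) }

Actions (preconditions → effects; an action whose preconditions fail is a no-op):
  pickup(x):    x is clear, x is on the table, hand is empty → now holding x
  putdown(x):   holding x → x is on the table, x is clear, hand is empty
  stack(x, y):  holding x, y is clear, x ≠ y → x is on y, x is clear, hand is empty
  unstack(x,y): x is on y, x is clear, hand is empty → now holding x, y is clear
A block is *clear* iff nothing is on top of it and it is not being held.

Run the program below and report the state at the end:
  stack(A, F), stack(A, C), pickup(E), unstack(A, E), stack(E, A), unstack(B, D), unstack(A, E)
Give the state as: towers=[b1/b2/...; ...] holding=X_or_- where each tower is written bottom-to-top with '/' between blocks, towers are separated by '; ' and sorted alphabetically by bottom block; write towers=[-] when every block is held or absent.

towers=[D; F/C/A/E] holding=B

step 1 (stack(A, F)) [no-op]: towers=[D/B; E; F/C] holding=A
step 2 (stack(A, C)): towers=[D/B; E; F/C/A] holding=-
step 3 (pickup(E)): towers=[D/B; F/C/A] holding=E
step 4 (unstack(A, E)) [no-op]: towers=[D/B; F/C/A] holding=E
step 5 (stack(E, A)): towers=[D/B; F/C/A/E] holding=-
step 6 (unstack(B, D)): towers=[D; F/C/A/E] holding=B
step 7 (unstack(A, E)) [no-op]: towers=[D; F/C/A/E] holding=B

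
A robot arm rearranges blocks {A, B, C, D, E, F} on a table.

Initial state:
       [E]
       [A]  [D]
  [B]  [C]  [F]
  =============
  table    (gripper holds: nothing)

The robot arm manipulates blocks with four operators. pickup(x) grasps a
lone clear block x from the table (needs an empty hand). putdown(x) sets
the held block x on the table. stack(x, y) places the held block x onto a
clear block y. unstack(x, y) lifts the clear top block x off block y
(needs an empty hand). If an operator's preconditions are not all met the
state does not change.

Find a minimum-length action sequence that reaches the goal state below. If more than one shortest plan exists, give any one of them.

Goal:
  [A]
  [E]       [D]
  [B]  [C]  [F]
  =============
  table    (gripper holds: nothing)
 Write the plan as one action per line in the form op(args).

step 1 (unstack(E, A)): towers=[B; C/A; F/D] holding=E
step 2 (stack(E, B)): towers=[B/E; C/A; F/D] holding=-
step 3 (unstack(A, C)): towers=[B/E; C; F/D] holding=A
step 4 (stack(A, E)): towers=[B/E/A; C; F/D] holding=-
goal check: towers=[B/E/A; C; F/D] holding=- — reached (length 4, optimal by BFS)

unstack(E, A)
stack(E, B)
unstack(A, C)
stack(A, E)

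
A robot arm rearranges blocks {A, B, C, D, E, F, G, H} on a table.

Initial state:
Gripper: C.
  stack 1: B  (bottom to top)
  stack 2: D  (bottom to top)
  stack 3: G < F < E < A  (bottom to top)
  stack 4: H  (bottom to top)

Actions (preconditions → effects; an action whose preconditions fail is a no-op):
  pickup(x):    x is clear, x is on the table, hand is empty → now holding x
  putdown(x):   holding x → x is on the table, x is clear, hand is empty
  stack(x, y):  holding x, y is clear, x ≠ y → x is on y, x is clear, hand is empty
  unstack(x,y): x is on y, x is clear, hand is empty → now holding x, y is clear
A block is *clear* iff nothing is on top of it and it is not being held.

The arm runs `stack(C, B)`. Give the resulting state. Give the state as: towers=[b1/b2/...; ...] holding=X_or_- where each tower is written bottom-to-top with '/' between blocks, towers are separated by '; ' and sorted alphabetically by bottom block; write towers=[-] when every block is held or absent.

before: towers=[B; D; G/F/E/A; H] holding=C
pre[stack(C, B)]: holding(C) ok, clear(B) ok, C≠B ok
all met → apply stack(C, B)
after:  towers=[B/C; D; G/F/E/A; H] holding=-

towers=[B/C; D; G/F/E/A; H] holding=-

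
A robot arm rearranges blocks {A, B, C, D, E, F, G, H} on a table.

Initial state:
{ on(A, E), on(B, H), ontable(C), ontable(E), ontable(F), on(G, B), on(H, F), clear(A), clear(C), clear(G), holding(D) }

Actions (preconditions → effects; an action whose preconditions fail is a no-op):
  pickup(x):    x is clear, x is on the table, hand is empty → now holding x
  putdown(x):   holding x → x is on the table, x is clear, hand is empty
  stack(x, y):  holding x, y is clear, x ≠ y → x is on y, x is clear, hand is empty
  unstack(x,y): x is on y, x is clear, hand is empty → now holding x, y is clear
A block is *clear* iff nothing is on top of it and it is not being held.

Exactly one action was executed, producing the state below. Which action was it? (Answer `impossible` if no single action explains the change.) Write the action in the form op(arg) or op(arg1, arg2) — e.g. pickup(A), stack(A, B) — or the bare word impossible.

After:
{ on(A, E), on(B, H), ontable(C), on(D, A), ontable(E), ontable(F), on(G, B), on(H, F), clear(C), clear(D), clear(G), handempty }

target: towers=[C; E/A/D; F/H/B/G] holding=-
        putdown(D) → towers=[C; D; E/A; F/H/B/G] holding=-
       stack(D, G) → towers=[C; E/A; F/H/B/G/D] holding=-
       stack(D, A) → towers=[C; E/A/D; F/H/B/G] holding=-  ← match
       stack(D, C) → towers=[C/D; E/A; F/H/B/G] holding=-

stack(D, A)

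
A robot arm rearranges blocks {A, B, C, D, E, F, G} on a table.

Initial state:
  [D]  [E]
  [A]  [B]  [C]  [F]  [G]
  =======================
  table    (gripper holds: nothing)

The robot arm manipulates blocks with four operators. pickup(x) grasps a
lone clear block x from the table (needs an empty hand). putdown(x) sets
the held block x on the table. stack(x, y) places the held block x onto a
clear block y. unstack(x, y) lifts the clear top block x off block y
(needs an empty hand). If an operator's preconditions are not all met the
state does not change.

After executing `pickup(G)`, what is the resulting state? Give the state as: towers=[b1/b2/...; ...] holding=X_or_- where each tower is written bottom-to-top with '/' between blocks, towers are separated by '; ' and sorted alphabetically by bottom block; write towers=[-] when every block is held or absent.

before: towers=[A/D; B/E; C; F; G] holding=-
pre[pickup(G)]: clear(G) yes, ontable(G) yes, handempty yes
all met → apply pickup(G)
after:  towers=[A/D; B/E; C; F] holding=G

towers=[A/D; B/E; C; F] holding=G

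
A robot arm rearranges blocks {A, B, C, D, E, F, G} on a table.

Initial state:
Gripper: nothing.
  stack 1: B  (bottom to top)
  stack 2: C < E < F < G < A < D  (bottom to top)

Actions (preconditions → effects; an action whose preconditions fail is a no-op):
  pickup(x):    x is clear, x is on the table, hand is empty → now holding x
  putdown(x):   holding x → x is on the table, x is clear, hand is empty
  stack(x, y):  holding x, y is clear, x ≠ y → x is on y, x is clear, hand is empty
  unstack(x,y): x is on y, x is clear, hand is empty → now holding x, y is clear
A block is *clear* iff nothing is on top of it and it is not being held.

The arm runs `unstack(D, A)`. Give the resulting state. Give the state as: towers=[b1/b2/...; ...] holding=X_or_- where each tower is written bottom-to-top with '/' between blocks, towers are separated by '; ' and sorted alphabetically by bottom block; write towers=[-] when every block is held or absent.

towers=[B; C/E/F/G/A] holding=D

before: towers=[B; C/E/F/G/A/D] holding=-
pre[unstack(D, A)]: on(D,A) ok, clear(D) ok, handempty ok
all met → apply unstack(D, A)
after:  towers=[B; C/E/F/G/A] holding=D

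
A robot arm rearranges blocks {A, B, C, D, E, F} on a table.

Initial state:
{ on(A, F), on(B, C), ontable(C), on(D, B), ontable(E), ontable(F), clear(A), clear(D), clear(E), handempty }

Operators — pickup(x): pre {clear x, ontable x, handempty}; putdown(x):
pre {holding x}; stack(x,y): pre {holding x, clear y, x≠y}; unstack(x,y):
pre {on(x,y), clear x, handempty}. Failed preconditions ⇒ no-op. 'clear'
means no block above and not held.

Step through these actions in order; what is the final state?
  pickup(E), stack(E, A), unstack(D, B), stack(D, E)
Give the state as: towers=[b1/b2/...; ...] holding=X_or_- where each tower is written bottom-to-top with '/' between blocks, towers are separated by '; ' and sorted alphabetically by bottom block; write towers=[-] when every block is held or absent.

step 1 (pickup(E)): towers=[C/B/D; F/A] holding=E
step 2 (stack(E, A)): towers=[C/B/D; F/A/E] holding=-
step 3 (unstack(D, B)): towers=[C/B; F/A/E] holding=D
step 4 (stack(D, E)): towers=[C/B; F/A/E/D] holding=-

towers=[C/B; F/A/E/D] holding=-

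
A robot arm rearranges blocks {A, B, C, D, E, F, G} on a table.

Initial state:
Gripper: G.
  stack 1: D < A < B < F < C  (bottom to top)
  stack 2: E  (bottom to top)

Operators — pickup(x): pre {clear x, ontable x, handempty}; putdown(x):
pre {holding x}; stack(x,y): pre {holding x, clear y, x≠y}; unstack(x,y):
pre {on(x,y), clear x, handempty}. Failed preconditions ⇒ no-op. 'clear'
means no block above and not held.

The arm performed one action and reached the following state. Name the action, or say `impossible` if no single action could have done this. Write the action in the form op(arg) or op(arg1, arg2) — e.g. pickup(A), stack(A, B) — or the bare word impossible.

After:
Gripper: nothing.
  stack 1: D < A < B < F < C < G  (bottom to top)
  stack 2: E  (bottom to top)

stack(G, C)

target: towers=[D/A/B/F/C/G; E] holding=-
        putdown(G) → towers=[D/A/B/F/C; E; G] holding=-
       stack(G, E) → towers=[D/A/B/F/C; E/G] holding=-
       stack(G, C) → towers=[D/A/B/F/C/G; E] holding=-  ← match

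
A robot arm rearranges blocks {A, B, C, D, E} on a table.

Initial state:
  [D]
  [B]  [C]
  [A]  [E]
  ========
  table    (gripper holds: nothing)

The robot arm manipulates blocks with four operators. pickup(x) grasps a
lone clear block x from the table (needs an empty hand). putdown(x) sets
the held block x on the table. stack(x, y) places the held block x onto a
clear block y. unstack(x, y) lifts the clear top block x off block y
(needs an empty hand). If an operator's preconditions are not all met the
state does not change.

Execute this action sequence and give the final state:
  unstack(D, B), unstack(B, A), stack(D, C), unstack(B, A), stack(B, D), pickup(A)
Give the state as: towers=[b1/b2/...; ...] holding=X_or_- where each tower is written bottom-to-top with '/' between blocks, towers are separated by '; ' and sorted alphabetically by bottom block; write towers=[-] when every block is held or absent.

towers=[E/C/D/B] holding=A

step 1 (unstack(D, B)): towers=[A/B; E/C] holding=D
step 2 (unstack(B, A)) [no-op]: towers=[A/B; E/C] holding=D
step 3 (stack(D, C)): towers=[A/B; E/C/D] holding=-
step 4 (unstack(B, A)): towers=[A; E/C/D] holding=B
step 5 (stack(B, D)): towers=[A; E/C/D/B] holding=-
step 6 (pickup(A)): towers=[E/C/D/B] holding=A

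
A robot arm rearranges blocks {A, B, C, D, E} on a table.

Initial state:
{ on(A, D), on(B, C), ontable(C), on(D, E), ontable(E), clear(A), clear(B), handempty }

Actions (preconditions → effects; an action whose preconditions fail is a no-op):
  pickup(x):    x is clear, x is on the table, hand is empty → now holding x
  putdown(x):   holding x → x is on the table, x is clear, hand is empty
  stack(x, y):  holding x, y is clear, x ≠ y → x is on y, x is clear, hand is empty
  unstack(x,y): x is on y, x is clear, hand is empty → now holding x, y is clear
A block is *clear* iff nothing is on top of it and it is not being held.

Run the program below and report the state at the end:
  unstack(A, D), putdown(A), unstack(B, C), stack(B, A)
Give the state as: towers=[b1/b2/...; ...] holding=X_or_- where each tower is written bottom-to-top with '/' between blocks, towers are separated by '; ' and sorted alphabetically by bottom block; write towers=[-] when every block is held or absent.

step 1 (unstack(A, D)): towers=[C/B; E/D] holding=A
step 2 (putdown(A)): towers=[A; C/B; E/D] holding=-
step 3 (unstack(B, C)): towers=[A; C; E/D] holding=B
step 4 (stack(B, A)): towers=[A/B; C; E/D] holding=-

towers=[A/B; C; E/D] holding=-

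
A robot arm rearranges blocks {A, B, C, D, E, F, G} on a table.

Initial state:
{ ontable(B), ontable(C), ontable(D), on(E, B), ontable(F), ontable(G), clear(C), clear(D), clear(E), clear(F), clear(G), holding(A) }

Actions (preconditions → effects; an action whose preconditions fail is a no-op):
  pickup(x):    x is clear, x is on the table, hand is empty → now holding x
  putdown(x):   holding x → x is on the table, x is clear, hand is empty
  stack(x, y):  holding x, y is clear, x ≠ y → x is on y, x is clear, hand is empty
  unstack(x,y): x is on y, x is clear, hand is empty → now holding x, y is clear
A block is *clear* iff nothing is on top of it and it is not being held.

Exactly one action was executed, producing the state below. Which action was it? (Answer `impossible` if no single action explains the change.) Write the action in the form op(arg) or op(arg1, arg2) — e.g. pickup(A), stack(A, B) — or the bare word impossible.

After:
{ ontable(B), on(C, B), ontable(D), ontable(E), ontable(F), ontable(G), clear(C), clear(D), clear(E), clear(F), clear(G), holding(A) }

target: towers=[B/C; D; E; F; G] holding=A
        putdown(A) → towers=[A; B/E; C; D; F; G] holding=-
       stack(A, F) → towers=[B/E; C; D; F/A; G] holding=-
       stack(A, G) → towers=[B/E; C; D; F; G/A] holding=-
       stack(A, D) → towers=[B/E; C; D/A; F; G] holding=-
       stack(A, E) → towers=[B/E/A; C; D; F; G] holding=-
       stack(A, C) → towers=[B/E; C/A; D; F; G] holding=-
none of the 6 applicable actions match → impossible

impossible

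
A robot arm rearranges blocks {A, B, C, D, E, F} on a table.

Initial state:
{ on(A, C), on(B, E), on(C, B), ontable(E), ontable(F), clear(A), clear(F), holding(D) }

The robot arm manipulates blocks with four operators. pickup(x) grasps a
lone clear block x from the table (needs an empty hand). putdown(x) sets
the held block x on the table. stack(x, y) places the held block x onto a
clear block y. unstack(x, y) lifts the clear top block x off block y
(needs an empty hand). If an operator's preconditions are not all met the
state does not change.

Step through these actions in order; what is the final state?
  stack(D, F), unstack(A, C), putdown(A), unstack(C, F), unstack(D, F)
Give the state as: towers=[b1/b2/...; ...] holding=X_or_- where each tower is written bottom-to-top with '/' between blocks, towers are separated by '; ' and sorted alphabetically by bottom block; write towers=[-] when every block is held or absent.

step 1 (stack(D, F)): towers=[E/B/C/A; F/D] holding=-
step 2 (unstack(A, C)): towers=[E/B/C; F/D] holding=A
step 3 (putdown(A)): towers=[A; E/B/C; F/D] holding=-
step 4 (unstack(C, F)) [no-op]: towers=[A; E/B/C; F/D] holding=-
step 5 (unstack(D, F)): towers=[A; E/B/C; F] holding=D

towers=[A; E/B/C; F] holding=D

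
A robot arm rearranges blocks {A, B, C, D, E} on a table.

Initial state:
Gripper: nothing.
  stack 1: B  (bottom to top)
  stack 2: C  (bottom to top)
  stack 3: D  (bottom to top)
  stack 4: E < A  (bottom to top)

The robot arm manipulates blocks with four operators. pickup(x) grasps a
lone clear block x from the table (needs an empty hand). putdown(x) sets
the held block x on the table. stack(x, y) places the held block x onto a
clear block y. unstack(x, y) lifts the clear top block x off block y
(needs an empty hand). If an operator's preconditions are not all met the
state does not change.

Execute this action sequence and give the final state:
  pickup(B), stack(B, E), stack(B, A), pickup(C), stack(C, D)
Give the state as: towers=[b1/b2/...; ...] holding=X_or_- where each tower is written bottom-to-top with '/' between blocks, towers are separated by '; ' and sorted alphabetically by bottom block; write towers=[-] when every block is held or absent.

towers=[D/C; E/A/B] holding=-

step 1 (pickup(B)): towers=[C; D; E/A] holding=B
step 2 (stack(B, E)) [no-op]: towers=[C; D; E/A] holding=B
step 3 (stack(B, A)): towers=[C; D; E/A/B] holding=-
step 4 (pickup(C)): towers=[D; E/A/B] holding=C
step 5 (stack(C, D)): towers=[D/C; E/A/B] holding=-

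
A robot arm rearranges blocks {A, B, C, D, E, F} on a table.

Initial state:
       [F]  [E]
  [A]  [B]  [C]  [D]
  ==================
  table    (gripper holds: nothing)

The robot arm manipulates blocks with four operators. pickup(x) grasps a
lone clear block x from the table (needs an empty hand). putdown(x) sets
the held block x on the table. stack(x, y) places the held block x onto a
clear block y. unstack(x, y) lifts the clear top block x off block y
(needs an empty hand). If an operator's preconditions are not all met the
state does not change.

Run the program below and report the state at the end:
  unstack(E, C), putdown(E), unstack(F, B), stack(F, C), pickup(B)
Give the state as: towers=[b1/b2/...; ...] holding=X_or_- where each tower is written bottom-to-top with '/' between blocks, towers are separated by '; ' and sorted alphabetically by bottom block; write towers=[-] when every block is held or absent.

step 1 (unstack(E, C)): towers=[A; B/F; C; D] holding=E
step 2 (putdown(E)): towers=[A; B/F; C; D; E] holding=-
step 3 (unstack(F, B)): towers=[A; B; C; D; E] holding=F
step 4 (stack(F, C)): towers=[A; B; C/F; D; E] holding=-
step 5 (pickup(B)): towers=[A; C/F; D; E] holding=B

towers=[A; C/F; D; E] holding=B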